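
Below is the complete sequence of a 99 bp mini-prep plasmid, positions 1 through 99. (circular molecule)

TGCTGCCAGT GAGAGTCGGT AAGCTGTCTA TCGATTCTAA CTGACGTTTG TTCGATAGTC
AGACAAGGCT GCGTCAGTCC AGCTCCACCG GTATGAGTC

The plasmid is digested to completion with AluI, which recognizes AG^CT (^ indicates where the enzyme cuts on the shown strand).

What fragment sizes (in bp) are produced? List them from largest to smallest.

59, 40 bp

AluI sites (AGCT) start at positions 22, 81.
AluI cuts after base 2 of each site, so after positions 23, 82.
Circular molecule, 2 cuts → 2 fragments:
  24–82 → 59 bp
  83–99 then 1–23 → 17 + 23 = 40 bp
Sorted largest to smallest: 59, 40 bp.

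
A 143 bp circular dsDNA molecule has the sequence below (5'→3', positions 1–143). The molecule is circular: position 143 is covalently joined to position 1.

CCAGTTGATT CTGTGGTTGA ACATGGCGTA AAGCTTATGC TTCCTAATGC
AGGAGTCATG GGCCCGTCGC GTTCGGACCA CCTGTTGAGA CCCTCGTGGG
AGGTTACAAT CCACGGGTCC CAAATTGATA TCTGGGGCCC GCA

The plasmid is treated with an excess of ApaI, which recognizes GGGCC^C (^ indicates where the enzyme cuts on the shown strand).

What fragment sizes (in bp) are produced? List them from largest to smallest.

ApaI sites (GGGCCC) start at positions 60, 135.
ApaI cuts after base 5 of each site (before the last base), so after positions 64, 139.
Circular molecule, 2 cuts → 2 fragments:
  65–139 → 75 bp
  140–143 then 1–64 → 4 + 64 = 68 bp
Sorted largest to smallest: 75, 68 bp.

75, 68 bp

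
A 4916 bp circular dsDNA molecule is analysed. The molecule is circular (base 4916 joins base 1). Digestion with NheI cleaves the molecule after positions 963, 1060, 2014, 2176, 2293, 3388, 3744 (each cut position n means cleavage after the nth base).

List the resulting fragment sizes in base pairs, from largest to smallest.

Circular molecule, 7 cuts → 7 fragments:
  1060 − 963 = 97 bp
  2014 − 1060 = 954 bp
  2176 − 2014 = 162 bp
  2293 − 2176 = 117 bp
  3388 − 2293 = 1095 bp
  3744 − 3388 = 356 bp
  wrap: 4916 − 3744 + 963 = 2135 bp
Sorted largest to smallest: 2135, 1095, 954, 356, 162, 117, 97 bp.

2135, 1095, 954, 356, 162, 117, 97 bp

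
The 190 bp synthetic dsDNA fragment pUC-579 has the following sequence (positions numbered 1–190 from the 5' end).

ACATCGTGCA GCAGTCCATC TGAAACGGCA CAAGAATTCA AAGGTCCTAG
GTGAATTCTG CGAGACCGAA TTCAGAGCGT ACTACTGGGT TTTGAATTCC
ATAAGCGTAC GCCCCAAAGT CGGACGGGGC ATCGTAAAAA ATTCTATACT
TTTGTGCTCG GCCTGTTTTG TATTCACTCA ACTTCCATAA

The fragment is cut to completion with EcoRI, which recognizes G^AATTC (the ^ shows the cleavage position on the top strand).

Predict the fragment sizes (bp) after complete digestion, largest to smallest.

96, 34, 26, 19, 15 bp

EcoRI sites (GAATTC) start at positions 34, 53, 68, 94.
EcoRI cuts after the first base of each site, so after positions 34, 53, 68, 94.
Linear molecule, 4 cuts → 5 fragments:
  1–34 → 34 bp
  35–53 → 19 bp
  54–68 → 15 bp
  69–94 → 26 bp
  95–190 → 96 bp
Sorted largest to smallest: 96, 34, 26, 19, 15 bp.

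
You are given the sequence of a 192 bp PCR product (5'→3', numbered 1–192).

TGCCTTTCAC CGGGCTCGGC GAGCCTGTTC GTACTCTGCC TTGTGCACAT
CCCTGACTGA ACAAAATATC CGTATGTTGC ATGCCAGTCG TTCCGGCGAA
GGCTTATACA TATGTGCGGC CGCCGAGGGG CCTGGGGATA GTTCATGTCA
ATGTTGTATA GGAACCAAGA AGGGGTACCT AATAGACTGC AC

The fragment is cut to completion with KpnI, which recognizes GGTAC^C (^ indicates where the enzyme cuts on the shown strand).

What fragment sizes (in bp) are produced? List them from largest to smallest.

178, 14 bp

The KpnI site (GGTACC) starts at position 174.
KpnI cuts after base 5 of each site (before the last base), so after position 178.
Linear molecule, 1 cut → 2 fragments:
  1–178 → 178 bp
  179–192 → 14 bp
Sorted largest to smallest: 178, 14 bp.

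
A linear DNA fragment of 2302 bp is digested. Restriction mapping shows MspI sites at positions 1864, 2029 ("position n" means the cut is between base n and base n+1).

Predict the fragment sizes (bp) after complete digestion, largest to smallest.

Linear molecule, 2 cuts → 3 fragments:
  1864 − 0 = 1864 bp
  2029 − 1864 = 165 bp
  2302 − 2029 = 273 bp
Sorted largest to smallest: 1864, 273, 165 bp.

1864, 273, 165 bp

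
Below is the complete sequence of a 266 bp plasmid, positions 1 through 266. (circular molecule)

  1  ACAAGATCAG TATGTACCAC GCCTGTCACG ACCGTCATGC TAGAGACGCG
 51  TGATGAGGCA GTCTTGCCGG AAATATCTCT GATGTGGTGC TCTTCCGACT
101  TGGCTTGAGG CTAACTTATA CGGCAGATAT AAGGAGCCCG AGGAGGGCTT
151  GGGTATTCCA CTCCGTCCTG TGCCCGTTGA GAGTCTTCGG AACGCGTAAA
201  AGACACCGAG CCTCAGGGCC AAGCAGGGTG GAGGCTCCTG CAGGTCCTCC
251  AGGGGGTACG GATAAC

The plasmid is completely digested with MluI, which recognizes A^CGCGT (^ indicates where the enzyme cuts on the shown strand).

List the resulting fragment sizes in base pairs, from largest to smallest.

146, 120 bp

MluI sites (ACGCGT) start at positions 46, 192.
MluI cuts after the first base of each site, so after positions 46, 192.
Circular molecule, 2 cuts → 2 fragments:
  47–192 → 146 bp
  193–266 then 1–46 → 74 + 46 = 120 bp
Sorted largest to smallest: 146, 120 bp.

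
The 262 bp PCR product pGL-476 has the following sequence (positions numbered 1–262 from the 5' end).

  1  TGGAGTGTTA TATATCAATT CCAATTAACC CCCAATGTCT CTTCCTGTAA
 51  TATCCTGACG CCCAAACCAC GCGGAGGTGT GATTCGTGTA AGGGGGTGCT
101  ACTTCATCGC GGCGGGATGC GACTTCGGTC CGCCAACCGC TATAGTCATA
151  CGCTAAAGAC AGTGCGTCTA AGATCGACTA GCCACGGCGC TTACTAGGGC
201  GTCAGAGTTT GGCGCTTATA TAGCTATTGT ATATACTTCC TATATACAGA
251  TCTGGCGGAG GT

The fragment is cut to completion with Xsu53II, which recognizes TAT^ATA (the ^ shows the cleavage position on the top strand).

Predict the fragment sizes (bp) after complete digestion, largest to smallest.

208, 19, 13, 11, 11 bp

Xsu53II sites (TATATA) start at positions 9, 217, 230, 241.
Xsu53II cuts after base 3 of each site, so after positions 11, 219, 232, 243.
Linear molecule, 4 cuts → 5 fragments:
  1–11 → 11 bp
  12–219 → 208 bp
  220–232 → 13 bp
  233–243 → 11 bp
  244–262 → 19 bp
Sorted largest to smallest: 208, 19, 13, 11, 11 bp.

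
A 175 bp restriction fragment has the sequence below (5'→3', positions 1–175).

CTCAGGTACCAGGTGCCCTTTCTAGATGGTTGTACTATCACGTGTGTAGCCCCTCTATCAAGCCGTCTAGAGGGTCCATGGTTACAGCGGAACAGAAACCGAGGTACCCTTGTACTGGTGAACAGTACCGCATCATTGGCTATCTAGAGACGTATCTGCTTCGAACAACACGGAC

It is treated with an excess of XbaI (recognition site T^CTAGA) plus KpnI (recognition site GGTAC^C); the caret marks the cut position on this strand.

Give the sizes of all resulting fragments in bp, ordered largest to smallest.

45, 41, 36, 32, 12, 9 bp

XbaI sites (TCTAGA) start at positions 21, 66, 143.
XbaI cuts after the first base of each site, so after positions 21, 66, 143.
KpnI sites (GGTACC) start at positions 5, 103.
KpnI cuts after base 5 of each site (before the last base), so after positions 9, 107.
Combined cut positions: 9, 21, 66, 107, 143.
Linear molecule, 5 cuts → 6 fragments:
  1–9 → 9 bp
  10–21 → 12 bp
  22–66 → 45 bp
  67–107 → 41 bp
  108–143 → 36 bp
  144–175 → 32 bp
Sorted largest to smallest: 45, 41, 36, 32, 12, 9 bp.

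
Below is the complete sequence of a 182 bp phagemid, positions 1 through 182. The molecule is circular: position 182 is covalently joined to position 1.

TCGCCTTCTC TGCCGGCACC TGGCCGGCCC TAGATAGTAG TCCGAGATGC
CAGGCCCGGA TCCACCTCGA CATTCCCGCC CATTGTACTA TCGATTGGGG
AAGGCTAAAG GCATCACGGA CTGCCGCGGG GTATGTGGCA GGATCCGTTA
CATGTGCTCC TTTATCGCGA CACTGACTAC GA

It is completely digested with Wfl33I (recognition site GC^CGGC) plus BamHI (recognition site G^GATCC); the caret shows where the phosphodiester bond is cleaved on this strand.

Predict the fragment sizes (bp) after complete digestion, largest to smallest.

83, 54, 34, 11 bp

Wfl33I sites (GCCGGC) start at positions 12, 23.
Wfl33I cuts after base 2 of each site, so after positions 13, 24.
BamHI sites (GGATCC) start at positions 58, 141.
BamHI cuts after the first base of each site, so after positions 58, 141.
Combined cut positions: 13, 24, 58, 141.
Circular molecule, 4 cuts → 4 fragments:
  14–24 → 11 bp
  25–58 → 34 bp
  59–141 → 83 bp
  142–182 then 1–13 → 41 + 13 = 54 bp
Sorted largest to smallest: 83, 54, 34, 11 bp.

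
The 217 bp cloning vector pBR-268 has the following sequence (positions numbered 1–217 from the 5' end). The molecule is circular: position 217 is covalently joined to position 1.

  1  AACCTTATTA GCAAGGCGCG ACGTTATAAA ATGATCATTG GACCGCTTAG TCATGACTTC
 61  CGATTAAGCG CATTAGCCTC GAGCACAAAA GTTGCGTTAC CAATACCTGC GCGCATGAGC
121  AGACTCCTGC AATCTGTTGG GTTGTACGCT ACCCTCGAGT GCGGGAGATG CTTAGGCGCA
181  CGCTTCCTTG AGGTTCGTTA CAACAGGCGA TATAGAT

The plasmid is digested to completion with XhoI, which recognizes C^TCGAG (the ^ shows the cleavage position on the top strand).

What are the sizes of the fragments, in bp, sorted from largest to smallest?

141, 76 bp

XhoI sites (CTCGAG) start at positions 78, 154.
XhoI cuts after the first base of each site, so after positions 78, 154.
Circular molecule, 2 cuts → 2 fragments:
  79–154 → 76 bp
  155–217 then 1–78 → 63 + 78 = 141 bp
Sorted largest to smallest: 141, 76 bp.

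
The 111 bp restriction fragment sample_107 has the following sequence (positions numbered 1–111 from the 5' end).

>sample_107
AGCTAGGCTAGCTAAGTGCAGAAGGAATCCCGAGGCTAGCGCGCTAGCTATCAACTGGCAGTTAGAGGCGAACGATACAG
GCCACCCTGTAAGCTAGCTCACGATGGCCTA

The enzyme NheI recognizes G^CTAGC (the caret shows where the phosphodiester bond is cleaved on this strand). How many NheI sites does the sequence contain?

GCTAGC occurs starting at positions 7, 35, 43, 93.
NheI cuts at 4 sites.

4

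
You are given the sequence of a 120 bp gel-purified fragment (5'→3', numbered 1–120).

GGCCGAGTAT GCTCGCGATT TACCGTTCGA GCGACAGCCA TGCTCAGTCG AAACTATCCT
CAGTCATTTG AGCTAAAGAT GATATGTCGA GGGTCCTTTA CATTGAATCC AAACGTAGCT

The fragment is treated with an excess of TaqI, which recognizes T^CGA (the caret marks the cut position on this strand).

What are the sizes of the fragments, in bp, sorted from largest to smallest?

TaqI sites (TCGA) start at positions 27, 48, 87.
TaqI cuts after the first base of each site, so after positions 27, 48, 87.
Linear molecule, 3 cuts → 4 fragments:
  1–27 → 27 bp
  28–48 → 21 bp
  49–87 → 39 bp
  88–120 → 33 bp
Sorted largest to smallest: 39, 33, 27, 21 bp.

39, 33, 27, 21 bp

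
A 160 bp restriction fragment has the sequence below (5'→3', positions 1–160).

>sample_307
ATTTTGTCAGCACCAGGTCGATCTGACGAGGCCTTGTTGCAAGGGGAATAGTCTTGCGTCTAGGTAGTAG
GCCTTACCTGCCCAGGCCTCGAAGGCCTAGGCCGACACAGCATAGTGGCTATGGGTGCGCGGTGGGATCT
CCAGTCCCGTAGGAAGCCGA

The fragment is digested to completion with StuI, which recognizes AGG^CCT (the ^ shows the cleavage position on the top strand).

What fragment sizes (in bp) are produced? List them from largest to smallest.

StuI sites (AGGCCT) start at positions 29, 69, 84, 93.
StuI cuts after base 3 of each site, so after positions 31, 71, 86, 95.
Linear molecule, 4 cuts → 5 fragments:
  1–31 → 31 bp
  32–71 → 40 bp
  72–86 → 15 bp
  87–95 → 9 bp
  96–160 → 65 bp
Sorted largest to smallest: 65, 40, 31, 15, 9 bp.

65, 40, 31, 15, 9 bp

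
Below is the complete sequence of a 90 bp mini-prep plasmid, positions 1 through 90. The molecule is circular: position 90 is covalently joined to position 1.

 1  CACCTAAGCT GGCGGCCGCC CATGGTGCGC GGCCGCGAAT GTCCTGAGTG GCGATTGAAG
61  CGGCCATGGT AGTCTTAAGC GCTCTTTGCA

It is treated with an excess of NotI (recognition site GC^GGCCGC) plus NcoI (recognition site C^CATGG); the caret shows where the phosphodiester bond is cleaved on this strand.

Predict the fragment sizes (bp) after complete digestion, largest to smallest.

NotI sites (GCGGCCGC) start at positions 12, 29.
NotI cuts after base 2 of each site, so after positions 13, 30.
NcoI sites (CCATGG) start at positions 20, 64.
NcoI cuts after the first base of each site, so after positions 20, 64.
Combined cut positions: 13, 20, 30, 64.
Circular molecule, 4 cuts → 4 fragments:
  14–20 → 7 bp
  21–30 → 10 bp
  31–64 → 34 bp
  65–90 then 1–13 → 26 + 13 = 39 bp
Sorted largest to smallest: 39, 34, 10, 7 bp.

39, 34, 10, 7 bp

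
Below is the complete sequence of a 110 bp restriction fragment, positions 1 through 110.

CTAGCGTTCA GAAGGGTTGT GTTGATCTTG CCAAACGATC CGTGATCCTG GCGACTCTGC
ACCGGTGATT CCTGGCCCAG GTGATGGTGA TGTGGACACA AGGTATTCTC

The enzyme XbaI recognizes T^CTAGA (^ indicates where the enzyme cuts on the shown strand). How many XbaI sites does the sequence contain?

0

No occurrence of TCTAGA is present in the sequence.
XbaI does not cut: 0 sites.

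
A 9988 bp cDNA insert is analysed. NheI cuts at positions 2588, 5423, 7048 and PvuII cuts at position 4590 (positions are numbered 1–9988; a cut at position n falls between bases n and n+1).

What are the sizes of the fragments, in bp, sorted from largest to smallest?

2940, 2588, 2002, 1625, 833 bp

Combined cut positions (sorted): 2588, 4590, 5423, 7048.
Linear molecule, 4 cuts → 5 fragments:
  2588 − 0 = 2588 bp
  4590 − 2588 = 2002 bp
  5423 − 4590 = 833 bp
  7048 − 5423 = 1625 bp
  9988 − 7048 = 2940 bp
Sorted largest to smallest: 2940, 2588, 2002, 1625, 833 bp.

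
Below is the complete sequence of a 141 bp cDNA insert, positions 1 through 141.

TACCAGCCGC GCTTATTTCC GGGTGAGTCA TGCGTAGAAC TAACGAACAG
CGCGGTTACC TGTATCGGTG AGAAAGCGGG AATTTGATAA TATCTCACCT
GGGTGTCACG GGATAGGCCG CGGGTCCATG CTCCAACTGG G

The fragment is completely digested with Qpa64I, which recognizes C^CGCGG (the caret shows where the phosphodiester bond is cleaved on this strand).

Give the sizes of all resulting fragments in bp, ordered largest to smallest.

118, 23 bp

The Qpa64I site (CCGCGG) starts at position 118.
Qpa64I cuts after the first base of each site, so after position 118.
Linear molecule, 1 cut → 2 fragments:
  1–118 → 118 bp
  119–141 → 23 bp
Sorted largest to smallest: 118, 23 bp.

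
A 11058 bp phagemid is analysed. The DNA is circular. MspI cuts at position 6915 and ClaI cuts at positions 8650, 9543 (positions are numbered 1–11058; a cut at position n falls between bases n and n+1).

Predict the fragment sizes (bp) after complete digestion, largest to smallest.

Combined cut positions (sorted): 6915, 8650, 9543.
Circular molecule, 3 cuts → 3 fragments:
  8650 − 6915 = 1735 bp
  9543 − 8650 = 893 bp
  wrap: 11058 − 9543 + 6915 = 8430 bp
Sorted largest to smallest: 8430, 1735, 893 bp.

8430, 1735, 893 bp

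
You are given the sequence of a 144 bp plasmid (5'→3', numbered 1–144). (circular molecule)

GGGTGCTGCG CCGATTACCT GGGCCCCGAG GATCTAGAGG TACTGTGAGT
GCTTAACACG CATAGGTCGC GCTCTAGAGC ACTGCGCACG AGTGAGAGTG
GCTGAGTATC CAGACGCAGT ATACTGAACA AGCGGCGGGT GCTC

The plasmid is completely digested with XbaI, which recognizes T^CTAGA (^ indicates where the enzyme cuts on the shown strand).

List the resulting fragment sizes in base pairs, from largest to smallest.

104, 40 bp

XbaI sites (TCTAGA) start at positions 33, 73.
XbaI cuts after the first base of each site, so after positions 33, 73.
Circular molecule, 2 cuts → 2 fragments:
  34–73 → 40 bp
  74–144 then 1–33 → 71 + 33 = 104 bp
Sorted largest to smallest: 104, 40 bp.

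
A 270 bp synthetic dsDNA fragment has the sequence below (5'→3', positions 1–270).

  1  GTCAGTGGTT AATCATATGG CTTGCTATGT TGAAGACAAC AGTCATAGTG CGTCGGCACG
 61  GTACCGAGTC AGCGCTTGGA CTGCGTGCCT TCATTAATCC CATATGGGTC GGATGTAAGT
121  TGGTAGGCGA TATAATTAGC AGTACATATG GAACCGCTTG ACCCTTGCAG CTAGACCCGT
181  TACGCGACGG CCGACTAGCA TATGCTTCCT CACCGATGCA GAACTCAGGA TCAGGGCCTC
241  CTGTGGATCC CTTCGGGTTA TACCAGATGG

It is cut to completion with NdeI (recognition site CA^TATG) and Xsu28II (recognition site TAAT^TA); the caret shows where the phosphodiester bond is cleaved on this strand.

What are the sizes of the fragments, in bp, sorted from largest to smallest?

87, 70, 54, 34, 15, 10 bp

NdeI sites (CATATG) start at positions 14, 101, 145, 199.
NdeI cuts after base 2 of each site, so after positions 15, 102, 146, 200.
The Xsu28II site (TAATTA) starts at position 133.
Xsu28II cuts after base 4 of each site, so after position 136.
Combined cut positions: 15, 102, 136, 146, 200.
Linear molecule, 5 cuts → 6 fragments:
  1–15 → 15 bp
  16–102 → 87 bp
  103–136 → 34 bp
  137–146 → 10 bp
  147–200 → 54 bp
  201–270 → 70 bp
Sorted largest to smallest: 87, 70, 54, 34, 15, 10 bp.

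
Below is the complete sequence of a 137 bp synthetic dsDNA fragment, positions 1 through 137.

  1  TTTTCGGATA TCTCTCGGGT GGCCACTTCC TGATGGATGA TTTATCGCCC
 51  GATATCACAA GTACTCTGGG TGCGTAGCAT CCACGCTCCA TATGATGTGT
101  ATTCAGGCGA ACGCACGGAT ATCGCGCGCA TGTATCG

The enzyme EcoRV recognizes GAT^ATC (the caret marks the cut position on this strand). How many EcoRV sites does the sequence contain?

3

GATATC occurs starting at positions 7, 51, 118.
EcoRV cuts at 3 sites.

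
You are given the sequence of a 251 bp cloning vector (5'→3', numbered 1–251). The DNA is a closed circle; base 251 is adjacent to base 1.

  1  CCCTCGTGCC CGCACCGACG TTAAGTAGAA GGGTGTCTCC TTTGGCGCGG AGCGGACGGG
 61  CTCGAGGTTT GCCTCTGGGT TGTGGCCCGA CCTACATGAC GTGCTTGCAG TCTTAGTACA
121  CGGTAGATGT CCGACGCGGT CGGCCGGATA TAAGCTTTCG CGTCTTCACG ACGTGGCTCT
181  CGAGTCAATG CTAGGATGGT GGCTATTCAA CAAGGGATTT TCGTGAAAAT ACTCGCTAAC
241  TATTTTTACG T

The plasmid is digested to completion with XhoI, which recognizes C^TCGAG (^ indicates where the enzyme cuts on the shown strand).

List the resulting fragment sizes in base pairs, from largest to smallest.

XhoI sites (CTCGAG) start at positions 61, 179.
XhoI cuts after the first base of each site, so after positions 61, 179.
Circular molecule, 2 cuts → 2 fragments:
  62–179 → 118 bp
  180–251 then 1–61 → 72 + 61 = 133 bp
Sorted largest to smallest: 133, 118 bp.

133, 118 bp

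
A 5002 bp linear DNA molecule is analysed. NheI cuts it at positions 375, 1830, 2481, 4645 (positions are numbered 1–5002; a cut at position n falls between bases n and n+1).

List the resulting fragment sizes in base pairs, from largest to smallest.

2164, 1455, 651, 375, 357 bp

Linear molecule, 4 cuts → 5 fragments:
  375 − 0 = 375 bp
  1830 − 375 = 1455 bp
  2481 − 1830 = 651 bp
  4645 − 2481 = 2164 bp
  5002 − 4645 = 357 bp
Sorted largest to smallest: 2164, 1455, 651, 375, 357 bp.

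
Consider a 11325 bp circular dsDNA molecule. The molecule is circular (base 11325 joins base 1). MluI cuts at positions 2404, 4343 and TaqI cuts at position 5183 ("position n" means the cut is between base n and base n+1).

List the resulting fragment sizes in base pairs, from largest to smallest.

8546, 1939, 840 bp

Combined cut positions (sorted): 2404, 4343, 5183.
Circular molecule, 3 cuts → 3 fragments:
  4343 − 2404 = 1939 bp
  5183 − 4343 = 840 bp
  wrap: 11325 − 5183 + 2404 = 8546 bp
Sorted largest to smallest: 8546, 1939, 840 bp.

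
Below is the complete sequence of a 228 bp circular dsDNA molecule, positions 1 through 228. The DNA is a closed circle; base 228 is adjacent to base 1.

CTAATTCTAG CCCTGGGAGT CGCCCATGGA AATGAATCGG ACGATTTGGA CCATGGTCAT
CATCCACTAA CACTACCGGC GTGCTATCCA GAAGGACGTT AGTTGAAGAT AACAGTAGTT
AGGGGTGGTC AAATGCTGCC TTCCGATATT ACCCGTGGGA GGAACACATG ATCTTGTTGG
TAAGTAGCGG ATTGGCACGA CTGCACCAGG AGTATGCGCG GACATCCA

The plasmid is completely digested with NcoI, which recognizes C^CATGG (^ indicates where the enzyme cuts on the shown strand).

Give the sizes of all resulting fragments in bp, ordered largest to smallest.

201, 27 bp

NcoI sites (CCATGG) start at positions 24, 51.
NcoI cuts after the first base of each site, so after positions 24, 51.
Circular molecule, 2 cuts → 2 fragments:
  25–51 → 27 bp
  52–228 then 1–24 → 177 + 24 = 201 bp
Sorted largest to smallest: 201, 27 bp.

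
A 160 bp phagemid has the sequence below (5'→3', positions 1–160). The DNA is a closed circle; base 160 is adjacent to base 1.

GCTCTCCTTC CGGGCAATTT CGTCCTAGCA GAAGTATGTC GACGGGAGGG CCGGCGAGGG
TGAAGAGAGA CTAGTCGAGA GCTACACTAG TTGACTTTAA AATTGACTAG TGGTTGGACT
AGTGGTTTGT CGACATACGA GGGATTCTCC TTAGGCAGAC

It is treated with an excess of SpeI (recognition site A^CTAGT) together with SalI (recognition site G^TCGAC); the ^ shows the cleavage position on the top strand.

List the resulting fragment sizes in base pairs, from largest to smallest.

SpeI sites (ACTAGT) start at positions 70, 86, 106, 118.
SpeI cuts after the first base of each site, so after positions 70, 86, 106, 118.
SalI sites (GTCGAC) start at positions 38, 129.
SalI cuts after the first base of each site, so after positions 38, 129.
Combined cut positions: 38, 70, 86, 106, 118, 129.
Circular molecule, 6 cuts → 6 fragments:
  39–70 → 32 bp
  71–86 → 16 bp
  87–106 → 20 bp
  107–118 → 12 bp
  119–129 → 11 bp
  130–160 then 1–38 → 31 + 38 = 69 bp
Sorted largest to smallest: 69, 32, 20, 16, 12, 11 bp.

69, 32, 20, 16, 12, 11 bp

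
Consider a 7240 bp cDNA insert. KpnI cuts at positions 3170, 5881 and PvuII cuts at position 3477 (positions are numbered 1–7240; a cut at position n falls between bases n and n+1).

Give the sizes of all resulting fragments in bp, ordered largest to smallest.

Combined cut positions (sorted): 3170, 3477, 5881.
Linear molecule, 3 cuts → 4 fragments:
  3170 − 0 = 3170 bp
  3477 − 3170 = 307 bp
  5881 − 3477 = 2404 bp
  7240 − 5881 = 1359 bp
Sorted largest to smallest: 3170, 2404, 1359, 307 bp.

3170, 2404, 1359, 307 bp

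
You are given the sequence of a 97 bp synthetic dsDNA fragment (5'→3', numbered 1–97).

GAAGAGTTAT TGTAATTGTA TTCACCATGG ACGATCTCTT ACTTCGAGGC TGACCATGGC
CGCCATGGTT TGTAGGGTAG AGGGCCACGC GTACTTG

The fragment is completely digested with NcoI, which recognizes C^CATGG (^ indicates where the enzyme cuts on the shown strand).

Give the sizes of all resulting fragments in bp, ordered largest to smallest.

NcoI sites (CCATGG) start at positions 25, 54, 63.
NcoI cuts after the first base of each site, so after positions 25, 54, 63.
Linear molecule, 3 cuts → 4 fragments:
  1–25 → 25 bp
  26–54 → 29 bp
  55–63 → 9 bp
  64–97 → 34 bp
Sorted largest to smallest: 34, 29, 25, 9 bp.

34, 29, 25, 9 bp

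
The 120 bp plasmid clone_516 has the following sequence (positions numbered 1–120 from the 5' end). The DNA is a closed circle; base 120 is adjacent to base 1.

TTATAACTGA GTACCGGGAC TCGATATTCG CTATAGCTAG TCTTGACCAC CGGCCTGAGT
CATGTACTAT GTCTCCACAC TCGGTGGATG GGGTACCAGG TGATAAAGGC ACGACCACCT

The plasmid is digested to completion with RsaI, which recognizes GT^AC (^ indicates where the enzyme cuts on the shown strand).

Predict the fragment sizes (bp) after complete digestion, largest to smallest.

53, 38, 29 bp

RsaI sites (GTAC) start at positions 11, 64, 93.
RsaI cuts after base 2 of each site, so after positions 12, 65, 94.
Circular molecule, 3 cuts → 3 fragments:
  13–65 → 53 bp
  66–94 → 29 bp
  95–120 then 1–12 → 26 + 12 = 38 bp
Sorted largest to smallest: 53, 38, 29 bp.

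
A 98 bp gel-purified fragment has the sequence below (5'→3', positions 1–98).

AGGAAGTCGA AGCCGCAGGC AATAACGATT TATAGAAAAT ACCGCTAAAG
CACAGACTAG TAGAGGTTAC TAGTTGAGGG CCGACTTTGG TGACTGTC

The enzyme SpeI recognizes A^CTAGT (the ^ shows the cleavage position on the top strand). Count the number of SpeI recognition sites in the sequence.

2

ACTAGT occurs starting at positions 56, 69.
SpeI cuts at 2 sites.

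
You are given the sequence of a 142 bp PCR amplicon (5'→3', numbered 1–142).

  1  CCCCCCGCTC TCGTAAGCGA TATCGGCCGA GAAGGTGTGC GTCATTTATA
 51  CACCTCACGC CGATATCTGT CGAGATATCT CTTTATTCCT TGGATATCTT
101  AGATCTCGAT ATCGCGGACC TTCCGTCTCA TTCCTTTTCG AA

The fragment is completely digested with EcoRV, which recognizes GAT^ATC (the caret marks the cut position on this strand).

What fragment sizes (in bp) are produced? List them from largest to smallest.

EcoRV sites (GATATC) start at positions 19, 62, 74, 93, 108.
EcoRV cuts after base 3 of each site, so after positions 21, 64, 76, 95, 110.
Linear molecule, 5 cuts → 6 fragments:
  1–21 → 21 bp
  22–64 → 43 bp
  65–76 → 12 bp
  77–95 → 19 bp
  96–110 → 15 bp
  111–142 → 32 bp
Sorted largest to smallest: 43, 32, 21, 19, 15, 12 bp.

43, 32, 21, 19, 15, 12 bp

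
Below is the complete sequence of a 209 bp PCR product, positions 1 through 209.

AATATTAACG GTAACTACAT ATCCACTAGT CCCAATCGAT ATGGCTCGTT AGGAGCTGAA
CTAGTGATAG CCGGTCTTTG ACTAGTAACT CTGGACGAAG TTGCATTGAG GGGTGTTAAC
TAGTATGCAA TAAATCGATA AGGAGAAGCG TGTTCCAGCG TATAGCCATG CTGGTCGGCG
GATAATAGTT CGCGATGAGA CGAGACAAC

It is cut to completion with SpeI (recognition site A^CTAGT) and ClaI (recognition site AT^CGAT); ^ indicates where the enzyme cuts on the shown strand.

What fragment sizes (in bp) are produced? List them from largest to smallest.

SpeI sites (ACTAGT) start at positions 25, 60, 81, 119.
SpeI cuts after the first base of each site, so after positions 25, 60, 81, 119.
ClaI sites (ATCGAT) start at positions 35, 134.
ClaI cuts after base 2 of each site, so after positions 36, 135.
Combined cut positions: 25, 36, 60, 81, 119, 135.
Linear molecule, 6 cuts → 7 fragments:
  1–25 → 25 bp
  26–36 → 11 bp
  37–60 → 24 bp
  61–81 → 21 bp
  82–119 → 38 bp
  120–135 → 16 bp
  136–209 → 74 bp
Sorted largest to smallest: 74, 38, 25, 24, 21, 16, 11 bp.

74, 38, 25, 24, 21, 16, 11 bp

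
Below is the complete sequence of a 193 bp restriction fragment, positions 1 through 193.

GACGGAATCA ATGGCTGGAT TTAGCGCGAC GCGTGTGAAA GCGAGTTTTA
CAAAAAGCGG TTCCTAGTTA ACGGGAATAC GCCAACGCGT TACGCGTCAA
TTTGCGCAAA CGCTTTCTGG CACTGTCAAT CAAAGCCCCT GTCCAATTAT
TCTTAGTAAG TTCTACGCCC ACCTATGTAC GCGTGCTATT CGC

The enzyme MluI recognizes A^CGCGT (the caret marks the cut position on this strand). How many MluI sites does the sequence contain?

4

ACGCGT occurs starting at positions 29, 85, 92, 179.
MluI cuts at 4 sites.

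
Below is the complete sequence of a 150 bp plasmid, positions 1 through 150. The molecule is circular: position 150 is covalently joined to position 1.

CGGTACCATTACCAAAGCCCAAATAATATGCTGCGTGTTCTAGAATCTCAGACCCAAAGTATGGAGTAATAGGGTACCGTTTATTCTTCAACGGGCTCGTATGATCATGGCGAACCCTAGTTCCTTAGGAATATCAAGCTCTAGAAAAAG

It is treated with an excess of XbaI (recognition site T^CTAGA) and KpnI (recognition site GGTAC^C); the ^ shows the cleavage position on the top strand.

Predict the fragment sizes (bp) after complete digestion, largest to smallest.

63, 38, 33, 16 bp

XbaI sites (TCTAGA) start at positions 39, 140.
XbaI cuts after the first base of each site, so after positions 39, 140.
KpnI sites (GGTACC) start at positions 2, 73.
KpnI cuts after base 5 of each site (before the last base), so after positions 6, 77.
Combined cut positions: 6, 39, 77, 140.
Circular molecule, 4 cuts → 4 fragments:
  7–39 → 33 bp
  40–77 → 38 bp
  78–140 → 63 bp
  141–150 then 1–6 → 10 + 6 = 16 bp
Sorted largest to smallest: 63, 38, 33, 16 bp.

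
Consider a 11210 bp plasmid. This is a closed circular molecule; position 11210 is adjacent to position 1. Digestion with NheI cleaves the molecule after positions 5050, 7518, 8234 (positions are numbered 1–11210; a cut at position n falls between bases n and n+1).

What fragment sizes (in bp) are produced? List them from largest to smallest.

8026, 2468, 716 bp

Circular molecule, 3 cuts → 3 fragments:
  7518 − 5050 = 2468 bp
  8234 − 7518 = 716 bp
  wrap: 11210 − 8234 + 5050 = 8026 bp
Sorted largest to smallest: 8026, 2468, 716 bp.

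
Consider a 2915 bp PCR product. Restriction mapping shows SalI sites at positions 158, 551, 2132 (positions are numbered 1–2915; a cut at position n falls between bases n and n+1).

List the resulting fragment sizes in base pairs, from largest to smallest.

1581, 783, 393, 158 bp

Linear molecule, 3 cuts → 4 fragments:
  158 − 0 = 158 bp
  551 − 158 = 393 bp
  2132 − 551 = 1581 bp
  2915 − 2132 = 783 bp
Sorted largest to smallest: 1581, 783, 393, 158 bp.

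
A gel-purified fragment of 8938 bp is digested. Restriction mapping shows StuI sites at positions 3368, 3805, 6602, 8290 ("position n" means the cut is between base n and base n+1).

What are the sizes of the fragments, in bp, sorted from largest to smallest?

3368, 2797, 1688, 648, 437 bp

Linear molecule, 4 cuts → 5 fragments:
  3368 − 0 = 3368 bp
  3805 − 3368 = 437 bp
  6602 − 3805 = 2797 bp
  8290 − 6602 = 1688 bp
  8938 − 8290 = 648 bp
Sorted largest to smallest: 3368, 2797, 1688, 648, 437 bp.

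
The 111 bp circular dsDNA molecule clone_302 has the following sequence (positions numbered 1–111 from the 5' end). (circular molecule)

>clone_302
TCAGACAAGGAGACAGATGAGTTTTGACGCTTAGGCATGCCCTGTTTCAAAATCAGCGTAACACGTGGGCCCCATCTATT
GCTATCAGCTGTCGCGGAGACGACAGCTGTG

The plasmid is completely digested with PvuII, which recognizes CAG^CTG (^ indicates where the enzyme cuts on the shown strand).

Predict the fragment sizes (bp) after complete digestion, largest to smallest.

93, 18 bp

PvuII sites (CAGCTG) start at positions 86, 104.
PvuII cuts after base 3 of each site, so after positions 88, 106.
Circular molecule, 2 cuts → 2 fragments:
  89–106 → 18 bp
  107–111 then 1–88 → 5 + 88 = 93 bp
Sorted largest to smallest: 93, 18 bp.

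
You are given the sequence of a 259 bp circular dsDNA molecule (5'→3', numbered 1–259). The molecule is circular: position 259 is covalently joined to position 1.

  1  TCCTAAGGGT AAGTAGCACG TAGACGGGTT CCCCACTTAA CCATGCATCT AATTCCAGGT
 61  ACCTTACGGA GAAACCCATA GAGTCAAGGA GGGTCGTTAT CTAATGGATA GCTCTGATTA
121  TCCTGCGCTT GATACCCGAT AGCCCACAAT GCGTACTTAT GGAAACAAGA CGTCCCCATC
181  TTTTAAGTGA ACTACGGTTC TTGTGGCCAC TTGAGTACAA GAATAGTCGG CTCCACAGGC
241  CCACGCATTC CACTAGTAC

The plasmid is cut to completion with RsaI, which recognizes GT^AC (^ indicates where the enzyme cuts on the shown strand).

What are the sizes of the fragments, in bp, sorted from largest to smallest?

RsaI sites (GTAC) start at positions 59, 153, 215, 256.
RsaI cuts after base 2 of each site, so after positions 60, 154, 216, 257.
Circular molecule, 4 cuts → 4 fragments:
  61–154 → 94 bp
  155–216 → 62 bp
  217–257 → 41 bp
  258–259 then 1–60 → 2 + 60 = 62 bp
Sorted largest to smallest: 94, 62, 62, 41 bp.

94, 62, 62, 41 bp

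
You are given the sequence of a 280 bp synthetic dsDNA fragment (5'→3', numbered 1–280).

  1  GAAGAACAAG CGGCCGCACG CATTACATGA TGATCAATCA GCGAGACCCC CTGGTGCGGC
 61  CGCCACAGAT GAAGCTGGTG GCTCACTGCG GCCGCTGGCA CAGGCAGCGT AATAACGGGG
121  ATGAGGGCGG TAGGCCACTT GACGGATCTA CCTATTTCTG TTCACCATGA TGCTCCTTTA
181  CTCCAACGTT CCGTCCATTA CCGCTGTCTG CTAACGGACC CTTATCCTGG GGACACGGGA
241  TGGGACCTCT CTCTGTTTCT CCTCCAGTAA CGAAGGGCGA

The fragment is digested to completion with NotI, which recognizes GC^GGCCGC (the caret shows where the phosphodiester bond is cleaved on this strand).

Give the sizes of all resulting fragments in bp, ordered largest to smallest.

NotI sites (GCGGCCGC) start at positions 10, 56, 88.
NotI cuts after base 2 of each site, so after positions 11, 57, 89.
Linear molecule, 3 cuts → 4 fragments:
  1–11 → 11 bp
  12–57 → 46 bp
  58–89 → 32 bp
  90–280 → 191 bp
Sorted largest to smallest: 191, 46, 32, 11 bp.

191, 46, 32, 11 bp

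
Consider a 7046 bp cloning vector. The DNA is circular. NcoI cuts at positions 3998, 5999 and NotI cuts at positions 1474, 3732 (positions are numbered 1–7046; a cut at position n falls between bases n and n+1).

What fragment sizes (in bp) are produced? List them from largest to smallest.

Combined cut positions (sorted): 1474, 3732, 3998, 5999.
Circular molecule, 4 cuts → 4 fragments:
  3732 − 1474 = 2258 bp
  3998 − 3732 = 266 bp
  5999 − 3998 = 2001 bp
  wrap: 7046 − 5999 + 1474 = 2521 bp
Sorted largest to smallest: 2521, 2258, 2001, 266 bp.

2521, 2258, 2001, 266 bp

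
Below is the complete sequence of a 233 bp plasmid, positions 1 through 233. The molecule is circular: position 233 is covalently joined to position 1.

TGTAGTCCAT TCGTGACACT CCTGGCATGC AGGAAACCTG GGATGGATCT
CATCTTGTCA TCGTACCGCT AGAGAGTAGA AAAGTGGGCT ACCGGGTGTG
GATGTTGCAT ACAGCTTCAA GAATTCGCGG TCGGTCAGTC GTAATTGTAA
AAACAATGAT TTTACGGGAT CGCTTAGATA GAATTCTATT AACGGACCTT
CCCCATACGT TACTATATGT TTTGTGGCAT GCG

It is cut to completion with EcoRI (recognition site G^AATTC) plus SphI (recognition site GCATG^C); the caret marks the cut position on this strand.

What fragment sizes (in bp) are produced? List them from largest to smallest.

EcoRI sites (GAATTC) start at positions 121, 181.
EcoRI cuts after the first base of each site, so after positions 121, 181.
SphI sites (GCATGC) start at positions 25, 227.
SphI cuts after base 5 of each site (before the last base), so after positions 29, 231.
Combined cut positions: 29, 121, 181, 231.
Circular molecule, 4 cuts → 4 fragments:
  30–121 → 92 bp
  122–181 → 60 bp
  182–231 → 50 bp
  232–233 then 1–29 → 2 + 29 = 31 bp
Sorted largest to smallest: 92, 60, 50, 31 bp.

92, 60, 50, 31 bp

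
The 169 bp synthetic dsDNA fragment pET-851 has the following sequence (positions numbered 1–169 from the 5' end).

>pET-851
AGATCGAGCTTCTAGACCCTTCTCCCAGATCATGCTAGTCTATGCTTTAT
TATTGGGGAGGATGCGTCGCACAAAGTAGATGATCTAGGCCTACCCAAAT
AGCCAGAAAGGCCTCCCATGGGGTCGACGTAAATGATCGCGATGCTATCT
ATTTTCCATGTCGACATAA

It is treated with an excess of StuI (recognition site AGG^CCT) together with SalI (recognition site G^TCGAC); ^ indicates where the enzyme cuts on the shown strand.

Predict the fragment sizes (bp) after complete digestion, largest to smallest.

StuI sites (AGGCCT) start at positions 87, 109.
StuI cuts after base 3 of each site, so after positions 89, 111.
SalI sites (GTCGAC) start at positions 123, 160.
SalI cuts after the first base of each site, so after positions 123, 160.
Combined cut positions: 89, 111, 123, 160.
Linear molecule, 4 cuts → 5 fragments:
  1–89 → 89 bp
  90–111 → 22 bp
  112–123 → 12 bp
  124–160 → 37 bp
  161–169 → 9 bp
Sorted largest to smallest: 89, 37, 22, 12, 9 bp.

89, 37, 22, 12, 9 bp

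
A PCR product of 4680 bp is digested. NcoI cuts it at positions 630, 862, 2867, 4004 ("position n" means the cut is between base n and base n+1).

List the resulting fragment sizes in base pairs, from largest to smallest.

Linear molecule, 4 cuts → 5 fragments:
  630 − 0 = 630 bp
  862 − 630 = 232 bp
  2867 − 862 = 2005 bp
  4004 − 2867 = 1137 bp
  4680 − 4004 = 676 bp
Sorted largest to smallest: 2005, 1137, 676, 630, 232 bp.

2005, 1137, 676, 630, 232 bp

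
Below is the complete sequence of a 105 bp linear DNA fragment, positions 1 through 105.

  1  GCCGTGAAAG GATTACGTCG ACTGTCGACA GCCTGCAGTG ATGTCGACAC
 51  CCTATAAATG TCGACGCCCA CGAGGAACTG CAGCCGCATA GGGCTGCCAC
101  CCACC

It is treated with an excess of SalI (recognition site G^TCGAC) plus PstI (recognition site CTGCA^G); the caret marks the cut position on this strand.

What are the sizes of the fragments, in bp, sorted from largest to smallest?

SalI sites (GTCGAC) start at positions 17, 24, 43, 60.
SalI cuts after the first base of each site, so after positions 17, 24, 43, 60.
PstI sites (CTGCAG) start at positions 33, 78.
PstI cuts after base 5 of each site (before the last base), so after positions 37, 82.
Combined cut positions: 17, 24, 37, 43, 60, 82.
Linear molecule, 6 cuts → 7 fragments:
  1–17 → 17 bp
  18–24 → 7 bp
  25–37 → 13 bp
  38–43 → 6 bp
  44–60 → 17 bp
  61–82 → 22 bp
  83–105 → 23 bp
Sorted largest to smallest: 23, 22, 17, 17, 13, 7, 6 bp.

23, 22, 17, 17, 13, 7, 6 bp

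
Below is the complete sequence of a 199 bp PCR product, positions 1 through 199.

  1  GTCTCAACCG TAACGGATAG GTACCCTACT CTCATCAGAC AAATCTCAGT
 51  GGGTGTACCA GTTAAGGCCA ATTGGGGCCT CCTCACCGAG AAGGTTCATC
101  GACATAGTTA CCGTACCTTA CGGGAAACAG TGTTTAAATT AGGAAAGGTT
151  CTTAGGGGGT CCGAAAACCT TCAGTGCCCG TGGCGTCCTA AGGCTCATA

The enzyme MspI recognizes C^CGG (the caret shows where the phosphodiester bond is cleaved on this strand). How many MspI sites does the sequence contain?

No occurrence of CCGG is present in the sequence.
MspI does not cut: 0 sites.

0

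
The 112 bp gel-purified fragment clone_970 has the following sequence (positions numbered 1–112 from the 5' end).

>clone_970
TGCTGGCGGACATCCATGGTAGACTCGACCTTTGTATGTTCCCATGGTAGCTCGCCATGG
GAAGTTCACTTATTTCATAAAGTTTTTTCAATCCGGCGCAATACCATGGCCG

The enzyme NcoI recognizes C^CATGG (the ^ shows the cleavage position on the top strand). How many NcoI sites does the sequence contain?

4

CCATGG occurs starting at positions 14, 42, 55, 104.
NcoI cuts at 4 sites.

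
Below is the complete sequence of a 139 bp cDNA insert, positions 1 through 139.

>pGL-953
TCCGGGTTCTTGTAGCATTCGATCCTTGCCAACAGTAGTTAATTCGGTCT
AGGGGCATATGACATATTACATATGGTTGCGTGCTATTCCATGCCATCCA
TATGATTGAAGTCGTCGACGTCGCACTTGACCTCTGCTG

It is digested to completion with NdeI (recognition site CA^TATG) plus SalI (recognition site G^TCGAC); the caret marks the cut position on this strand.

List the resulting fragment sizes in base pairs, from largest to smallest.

NdeI sites (CATATG) start at positions 56, 70, 99.
NdeI cuts after base 2 of each site, so after positions 57, 71, 100.
The SalI site (GTCGAC) starts at position 114.
SalI cuts after the first base of each site, so after position 114.
Combined cut positions: 57, 71, 100, 114.
Linear molecule, 4 cuts → 5 fragments:
  1–57 → 57 bp
  58–71 → 14 bp
  72–100 → 29 bp
  101–114 → 14 bp
  115–139 → 25 bp
Sorted largest to smallest: 57, 29, 25, 14, 14 bp.

57, 29, 25, 14, 14 bp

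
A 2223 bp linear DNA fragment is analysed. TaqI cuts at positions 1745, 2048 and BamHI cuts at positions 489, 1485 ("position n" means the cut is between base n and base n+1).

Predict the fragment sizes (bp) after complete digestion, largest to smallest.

996, 489, 303, 260, 175 bp

Combined cut positions (sorted): 489, 1485, 1745, 2048.
Linear molecule, 4 cuts → 5 fragments:
  489 − 0 = 489 bp
  1485 − 489 = 996 bp
  1745 − 1485 = 260 bp
  2048 − 1745 = 303 bp
  2223 − 2048 = 175 bp
Sorted largest to smallest: 996, 489, 303, 260, 175 bp.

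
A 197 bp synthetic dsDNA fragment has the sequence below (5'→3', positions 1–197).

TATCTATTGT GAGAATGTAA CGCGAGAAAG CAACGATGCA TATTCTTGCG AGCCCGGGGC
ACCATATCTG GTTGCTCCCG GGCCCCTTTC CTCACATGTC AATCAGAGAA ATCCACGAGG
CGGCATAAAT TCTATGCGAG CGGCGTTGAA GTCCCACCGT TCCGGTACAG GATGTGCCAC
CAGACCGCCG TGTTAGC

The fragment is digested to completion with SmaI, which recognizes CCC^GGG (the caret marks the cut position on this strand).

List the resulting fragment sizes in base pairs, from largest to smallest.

SmaI sites (CCCGGG) start at positions 53, 77.
SmaI cuts after base 3 of each site, so after positions 55, 79.
Linear molecule, 2 cuts → 3 fragments:
  1–55 → 55 bp
  56–79 → 24 bp
  80–197 → 118 bp
Sorted largest to smallest: 118, 55, 24 bp.

118, 55, 24 bp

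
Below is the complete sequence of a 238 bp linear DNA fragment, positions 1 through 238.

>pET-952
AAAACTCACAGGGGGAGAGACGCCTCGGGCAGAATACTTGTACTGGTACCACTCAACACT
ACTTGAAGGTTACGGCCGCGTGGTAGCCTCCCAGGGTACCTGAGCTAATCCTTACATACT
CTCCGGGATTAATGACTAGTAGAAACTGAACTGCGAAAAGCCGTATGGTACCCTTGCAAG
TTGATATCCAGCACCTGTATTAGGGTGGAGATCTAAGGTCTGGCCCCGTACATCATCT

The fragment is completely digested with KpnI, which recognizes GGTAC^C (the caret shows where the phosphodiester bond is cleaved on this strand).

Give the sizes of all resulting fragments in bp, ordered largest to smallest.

72, 67, 50, 49 bp

KpnI sites (GGTACC) start at positions 45, 95, 167.
KpnI cuts after base 5 of each site (before the last base), so after positions 49, 99, 171.
Linear molecule, 3 cuts → 4 fragments:
  1–49 → 49 bp
  50–99 → 50 bp
  100–171 → 72 bp
  172–238 → 67 bp
Sorted largest to smallest: 72, 67, 50, 49 bp.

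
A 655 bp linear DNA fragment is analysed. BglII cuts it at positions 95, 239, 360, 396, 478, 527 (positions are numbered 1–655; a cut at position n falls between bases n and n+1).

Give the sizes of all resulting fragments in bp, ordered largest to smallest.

Linear molecule, 6 cuts → 7 fragments:
  95 − 0 = 95 bp
  239 − 95 = 144 bp
  360 − 239 = 121 bp
  396 − 360 = 36 bp
  478 − 396 = 82 bp
  527 − 478 = 49 bp
  655 − 527 = 128 bp
Sorted largest to smallest: 144, 128, 121, 95, 82, 49, 36 bp.

144, 128, 121, 95, 82, 49, 36 bp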